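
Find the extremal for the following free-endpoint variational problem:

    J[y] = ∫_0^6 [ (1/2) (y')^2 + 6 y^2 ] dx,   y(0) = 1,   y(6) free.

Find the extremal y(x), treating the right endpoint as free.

The Lagrangian L = (1/2) (y')^2 + 6 y^2 gives
    ∂L/∂y = 12 y,   ∂L/∂y' = y'.
Euler-Lagrange: y'' − 12 y = 0.
With k = sqrt(12), the general solution is
    y(x) = A cosh(sqrt(12) x) + B sinh(sqrt(12) x).
Fixed left endpoint y(0) = 1 ⇒ A = 1.
The right endpoint x = 6 is free, so the natural (transversality) condition is ∂L/∂y' |_{x=6} = 0, i.e. y'(6) = 0.
Compute y'(x) = A k sinh(k x) + B k cosh(k x), so
    y'(6) = A k sinh(k·6) + B k cosh(k·6) = 0
    ⇒ B = −A tanh(k·6) = − tanh(sqrt(12)·6).
Therefore the extremal is
    y(x) = cosh(sqrt(12) x) − tanh(sqrt(12)·6) sinh(sqrt(12) x).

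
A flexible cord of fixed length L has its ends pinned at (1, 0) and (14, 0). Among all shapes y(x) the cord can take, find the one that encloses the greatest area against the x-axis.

Set up the augmented Lagrangian using a multiplier λ for the length constraint:
    F(y, y') = y − λ sqrt(1 + y'^2).
F has no explicit x dependence, so the Beltrami identity yields a first integral
    F − y' ∂F/∂y' = C.
Compute ∂F/∂y' = −λ y' / sqrt(1 + y'^2). Then
    y − λ sqrt(1 + y'^2) + λ y'^2 / sqrt(1 + y'^2) = C
    ⇒  y − λ / sqrt(1 + y'^2) = C.
Solving for y' and integrating gives
    (x − a)^2 + (y − b)^2 = λ^2,
a circular arc of radius λ. The constants a, b are determined by the endpoint conditions y(1) = y(14) = 0, and λ is fixed implicitly by the length constraint
    ∫_{1}^{14} sqrt(1 + y'^2) dx = L.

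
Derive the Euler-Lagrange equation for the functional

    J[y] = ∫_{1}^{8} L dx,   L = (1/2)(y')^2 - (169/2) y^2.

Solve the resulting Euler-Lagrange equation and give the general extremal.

The Lagrangian is L = (1/2)(y')^2 - (169/2) y^2.
∂L/∂y = -169y.
∂L/∂y' = y'.
The Euler-Lagrange equation d/dx(∂L/∂y') − ∂L/∂y = 0 becomes:
    y'' + 169 y = 0
General solution: y(x) = A sin(13x) + B cos(13x), where A and B are arbitrary constants fixed by the endpoint conditions.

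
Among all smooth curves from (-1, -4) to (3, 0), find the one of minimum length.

Arc-length functional: J[y] = ∫ sqrt(1 + (y')^2) dx.
Lagrangian L = sqrt(1 + (y')^2) has no explicit y dependence, so ∂L/∂y = 0 and the Euler-Lagrange equation gives
    d/dx( y' / sqrt(1 + (y')^2) ) = 0  ⇒  y' / sqrt(1 + (y')^2) = const.
Hence y' is constant, so y(x) is affine.
Fitting the endpoints (-1, -4) and (3, 0):
    slope m = (0 − (-4)) / (3 − (-1)) = 1,
    intercept c = (-4) − m·(-1) = -3.
Extremal: y(x) = x - 3.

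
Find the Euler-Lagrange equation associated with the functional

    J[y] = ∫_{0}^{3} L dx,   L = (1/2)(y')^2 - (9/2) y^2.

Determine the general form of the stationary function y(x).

The Lagrangian is L = (1/2)(y')^2 - (9/2) y^2.
∂L/∂y = -9y.
∂L/∂y' = y'.
The Euler-Lagrange equation d/dx(∂L/∂y') − ∂L/∂y = 0 becomes:
    y'' + 9 y = 0
General solution: y(x) = A sin(3x) + B cos(3x), where A and B are arbitrary constants fixed by the endpoint conditions.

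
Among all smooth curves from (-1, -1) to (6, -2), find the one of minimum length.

Arc-length functional: J[y] = ∫ sqrt(1 + (y')^2) dx.
Lagrangian L = sqrt(1 + (y')^2) has no explicit y dependence, so ∂L/∂y = 0 and the Euler-Lagrange equation gives
    d/dx( y' / sqrt(1 + (y')^2) ) = 0  ⇒  y' / sqrt(1 + (y')^2) = const.
Hence y' is constant, so y(x) is affine.
Fitting the endpoints (-1, -1) and (6, -2):
    slope m = ((-2) − (-1)) / (6 − (-1)) = -1/7,
    intercept c = (-1) − m·(-1) = -8/7.
Extremal: y(x) = (-1/7) x - 8/7.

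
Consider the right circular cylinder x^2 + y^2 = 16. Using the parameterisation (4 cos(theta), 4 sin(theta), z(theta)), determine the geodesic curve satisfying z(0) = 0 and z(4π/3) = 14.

Parameterise the cylinder of radius R = 4 as
    r(θ) = (4 cos θ, 4 sin θ, z(θ)).
The arc-length element is
    ds = sqrt(16 + (dz/dθ)^2) dθ,
so the Lagrangian is L = sqrt(16 + z'^2).
L depends on z' only, not on z or θ, so ∂L/∂z = 0 and
    ∂L/∂z' = z' / sqrt(16 + z'^2).
The Euler-Lagrange equation gives
    d/dθ( z' / sqrt(16 + z'^2) ) = 0,
so z' is constant. Integrating once:
    z(θ) = a θ + b,
a helix on the cylinder (a straight line when the cylinder is unrolled). The constants a, b are determined by the endpoint conditions.
With endpoint conditions z(0) = 0 and z(4π/3) = 14: from z(0) = b we get b = 0, and a·4π/3 + 0 = 14 gives a = 21/(2π), so
    z(θ) = (21/(2π)) θ.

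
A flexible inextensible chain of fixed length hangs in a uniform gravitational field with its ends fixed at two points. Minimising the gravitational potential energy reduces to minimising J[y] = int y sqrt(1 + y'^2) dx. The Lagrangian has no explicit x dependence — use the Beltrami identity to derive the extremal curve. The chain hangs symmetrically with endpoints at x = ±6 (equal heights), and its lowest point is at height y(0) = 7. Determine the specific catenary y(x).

The Lagrangian L(y, y') = y sqrt(1 + y'^2) has no explicit x dependence, so the Beltrami identity applies:
    L − y' ∂L/∂y' = C.
Compute ∂L/∂y' = y · y' / sqrt(1 + y'^2). Then
    L − y' ∂L/∂y'
    = y sqrt(1 + y'^2) − y · y'^2 / sqrt(1 + y'^2)
    = y (1 + y'^2 − y'^2) / sqrt(1 + y'^2)
    = y / sqrt(1 + y'^2) = C.
Squaring gives y^2 = C^2 (1 + y'^2), i.e.
    y'^2 = y^2 / C^2 − 1.
Separating variables,
    dy / sqrt(y^2 − C^2) = dx / C,
and integrating gives arccosh(y / C) = (x − a)/C, so
    y(x) = C cosh((x − a)/C),
the catenary. The constants C and a are fixed by the two endpoint conditions (and, for the hanging-chain problem, the length constraint selects C).
Now fit the given data. The endpoints x = ±6 are symmetric at equal height, so the catenary is even about its minimum: a = 0 and y(x) = C cosh(x/C). The lowest point is y(0) = C cosh(0) = C, and we are told y(0) = 7, so C = 7. Therefore
    y(x) = 7 cosh(x/7),
and at the endpoints
    y(±6) = 7 cosh(6/7).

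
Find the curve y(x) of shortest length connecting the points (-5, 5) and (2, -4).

Arc-length functional: J[y] = ∫ sqrt(1 + (y')^2) dx.
Lagrangian L = sqrt(1 + (y')^2) has no explicit y dependence, so ∂L/∂y = 0 and the Euler-Lagrange equation gives
    d/dx( y' / sqrt(1 + (y')^2) ) = 0  ⇒  y' / sqrt(1 + (y')^2) = const.
Hence y' is constant, so y(x) is affine.
Fitting the endpoints (-5, 5) and (2, -4):
    slope m = ((-4) − 5) / (2 − (-5)) = -9/7,
    intercept c = 5 − m·(-5) = -10/7.
Extremal: y(x) = (-9/7) x - 10/7.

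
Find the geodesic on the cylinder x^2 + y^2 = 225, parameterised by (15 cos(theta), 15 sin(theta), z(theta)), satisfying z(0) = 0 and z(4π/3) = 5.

Parameterise the cylinder of radius R = 15 as
    r(θ) = (15 cos θ, 15 sin θ, z(θ)).
The arc-length element is
    ds = sqrt(225 + (dz/dθ)^2) dθ,
so the Lagrangian is L = sqrt(225 + z'^2).
L depends on z' only, not on z or θ, so ∂L/∂z = 0 and
    ∂L/∂z' = z' / sqrt(225 + z'^2).
The Euler-Lagrange equation gives
    d/dθ( z' / sqrt(225 + z'^2) ) = 0,
so z' is constant. Integrating once:
    z(θ) = a θ + b,
a helix on the cylinder (a straight line when the cylinder is unrolled). The constants a, b are determined by the endpoint conditions.
With endpoint conditions z(0) = 0 and z(4π/3) = 5: from z(0) = b we get b = 0, and a·4π/3 + 0 = 5 gives a = 15/(4π), so
    z(θ) = (15/(4π)) θ.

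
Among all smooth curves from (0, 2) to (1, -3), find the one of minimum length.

Arc-length functional: J[y] = ∫ sqrt(1 + (y')^2) dx.
Lagrangian L = sqrt(1 + (y')^2) has no explicit y dependence, so ∂L/∂y = 0 and the Euler-Lagrange equation gives
    d/dx( y' / sqrt(1 + (y')^2) ) = 0  ⇒  y' / sqrt(1 + (y')^2) = const.
Hence y' is constant, so y(x) is affine.
Fitting the endpoints (0, 2) and (1, -3):
    slope m = ((-3) − 2) / (1 − 0) = -5,
    intercept c = 2 − m·0 = 2.
Extremal: y(x) = -5 x + 2.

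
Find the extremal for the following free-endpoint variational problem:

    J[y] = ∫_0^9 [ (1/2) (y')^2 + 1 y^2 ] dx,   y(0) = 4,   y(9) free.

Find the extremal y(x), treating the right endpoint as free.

The Lagrangian L = (1/2) (y')^2 + 1 y^2 gives
    ∂L/∂y = 2 y,   ∂L/∂y' = y'.
Euler-Lagrange: y'' − 2 y = 0.
With k = sqrt(2), the general solution is
    y(x) = A cosh(sqrt(2) x) + B sinh(sqrt(2) x).
Fixed left endpoint y(0) = 4 ⇒ A = 4.
The right endpoint x = 9 is free, so the natural (transversality) condition is ∂L/∂y' |_{x=9} = 0, i.e. y'(9) = 0.
Compute y'(x) = A k sinh(k x) + B k cosh(k x), so
    y'(9) = A k sinh(k·9) + B k cosh(k·9) = 0
    ⇒ B = −A tanh(k·9) = − 4 tanh(sqrt(2)·9).
Therefore the extremal is
    y(x) = 4 cosh(sqrt(2) x) − 4 tanh(sqrt(2)·9) sinh(sqrt(2) x).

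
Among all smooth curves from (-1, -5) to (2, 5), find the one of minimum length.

Arc-length functional: J[y] = ∫ sqrt(1 + (y')^2) dx.
Lagrangian L = sqrt(1 + (y')^2) has no explicit y dependence, so ∂L/∂y = 0 and the Euler-Lagrange equation gives
    d/dx( y' / sqrt(1 + (y')^2) ) = 0  ⇒  y' / sqrt(1 + (y')^2) = const.
Hence y' is constant, so y(x) is affine.
Fitting the endpoints (-1, -5) and (2, 5):
    slope m = (5 − (-5)) / (2 − (-1)) = 10/3,
    intercept c = (-5) − m·(-1) = -5/3.
Extremal: y(x) = (10/3) x - 5/3.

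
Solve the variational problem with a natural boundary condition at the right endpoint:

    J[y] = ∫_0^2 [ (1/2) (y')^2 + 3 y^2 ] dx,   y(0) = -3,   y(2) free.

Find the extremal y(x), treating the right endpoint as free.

The Lagrangian L = (1/2) (y')^2 + 3 y^2 gives
    ∂L/∂y = 6 y,   ∂L/∂y' = y'.
Euler-Lagrange: y'' − 6 y = 0.
With k = sqrt(6), the general solution is
    y(x) = A cosh(sqrt(6) x) + B sinh(sqrt(6) x).
Fixed left endpoint y(0) = -3 ⇒ A = -3.
The right endpoint x = 2 is free, so the natural (transversality) condition is ∂L/∂y' |_{x=2} = 0, i.e. y'(2) = 0.
Compute y'(x) = A k sinh(k x) + B k cosh(k x), so
    y'(2) = A k sinh(k·2) + B k cosh(k·2) = 0
    ⇒ B = −A tanh(k·2) = 3 tanh(sqrt(6)·2).
Therefore the extremal is
    y(x) = −3 cosh(sqrt(6) x) + 3 tanh(sqrt(6)·2) sinh(sqrt(6) x).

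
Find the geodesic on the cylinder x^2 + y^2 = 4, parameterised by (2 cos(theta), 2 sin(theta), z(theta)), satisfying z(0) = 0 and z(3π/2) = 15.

Parameterise the cylinder of radius R = 2 as
    r(θ) = (2 cos θ, 2 sin θ, z(θ)).
The arc-length element is
    ds = sqrt(4 + (dz/dθ)^2) dθ,
so the Lagrangian is L = sqrt(4 + z'^2).
L depends on z' only, not on z or θ, so ∂L/∂z = 0 and
    ∂L/∂z' = z' / sqrt(4 + z'^2).
The Euler-Lagrange equation gives
    d/dθ( z' / sqrt(4 + z'^2) ) = 0,
so z' is constant. Integrating once:
    z(θ) = a θ + b,
a helix on the cylinder (a straight line when the cylinder is unrolled). The constants a, b are determined by the endpoint conditions.
With endpoint conditions z(0) = 0 and z(3π/2) = 15: from z(0) = b we get b = 0, and a·3π/2 + 0 = 15 gives a = 10/π, so
    z(θ) = (10/π) θ.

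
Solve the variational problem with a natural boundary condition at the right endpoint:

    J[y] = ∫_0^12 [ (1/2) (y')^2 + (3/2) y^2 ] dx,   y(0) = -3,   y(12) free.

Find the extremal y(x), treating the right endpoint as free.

The Lagrangian L = (1/2) (y')^2 + (3/2) y^2 gives
    ∂L/∂y = 3 y,   ∂L/∂y' = y'.
Euler-Lagrange: y'' − 3 y = 0.
With k = sqrt(3), the general solution is
    y(x) = A cosh(sqrt(3) x) + B sinh(sqrt(3) x).
Fixed left endpoint y(0) = -3 ⇒ A = -3.
The right endpoint x = 12 is free, so the natural (transversality) condition is ∂L/∂y' |_{x=12} = 0, i.e. y'(12) = 0.
Compute y'(x) = A k sinh(k x) + B k cosh(k x), so
    y'(12) = A k sinh(k·12) + B k cosh(k·12) = 0
    ⇒ B = −A tanh(k·12) = 3 tanh(sqrt(3)·12).
Therefore the extremal is
    y(x) = −3 cosh(sqrt(3) x) + 3 tanh(sqrt(3)·12) sinh(sqrt(3) x).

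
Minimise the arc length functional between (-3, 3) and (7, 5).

Arc-length functional: J[y] = ∫ sqrt(1 + (y')^2) dx.
Lagrangian L = sqrt(1 + (y')^2) has no explicit y dependence, so ∂L/∂y = 0 and the Euler-Lagrange equation gives
    d/dx( y' / sqrt(1 + (y')^2) ) = 0  ⇒  y' / sqrt(1 + (y')^2) = const.
Hence y' is constant, so y(x) is affine.
Fitting the endpoints (-3, 3) and (7, 5):
    slope m = (5 − 3) / (7 − (-3)) = 1/5,
    intercept c = 3 − m·(-3) = 18/5.
Extremal: y(x) = (1/5) x + 18/5.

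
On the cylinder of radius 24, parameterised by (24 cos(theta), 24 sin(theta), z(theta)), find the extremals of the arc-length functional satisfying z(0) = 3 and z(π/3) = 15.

Parameterise the cylinder of radius R = 24 as
    r(θ) = (24 cos θ, 24 sin θ, z(θ)).
The arc-length element is
    ds = sqrt(576 + (dz/dθ)^2) dθ,
so the Lagrangian is L = sqrt(576 + z'^2).
L depends on z' only, not on z or θ, so ∂L/∂z = 0 and
    ∂L/∂z' = z' / sqrt(576 + z'^2).
The Euler-Lagrange equation gives
    d/dθ( z' / sqrt(576 + z'^2) ) = 0,
so z' is constant. Integrating once:
    z(θ) = a θ + b,
a helix on the cylinder (a straight line when the cylinder is unrolled). The constants a, b are determined by the endpoint conditions.
With endpoint conditions z(0) = 3 and z(π/3) = 15: from z(0) = b we get b = 3, and a·π/3 + 3 = 15 gives a = 36/π, so
    z(θ) = (36/π) θ + 3.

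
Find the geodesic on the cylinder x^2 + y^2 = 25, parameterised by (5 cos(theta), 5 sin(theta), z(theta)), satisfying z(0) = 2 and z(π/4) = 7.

Parameterise the cylinder of radius R = 5 as
    r(θ) = (5 cos θ, 5 sin θ, z(θ)).
The arc-length element is
    ds = sqrt(25 + (dz/dθ)^2) dθ,
so the Lagrangian is L = sqrt(25 + z'^2).
L depends on z' only, not on z or θ, so ∂L/∂z = 0 and
    ∂L/∂z' = z' / sqrt(25 + z'^2).
The Euler-Lagrange equation gives
    d/dθ( z' / sqrt(25 + z'^2) ) = 0,
so z' is constant. Integrating once:
    z(θ) = a θ + b,
a helix on the cylinder (a straight line when the cylinder is unrolled). The constants a, b are determined by the endpoint conditions.
With endpoint conditions z(0) = 2 and z(π/4) = 7: from z(0) = b we get b = 2, and a·π/4 + 2 = 7 gives a = 20/π, so
    z(θ) = (20/π) θ + 2.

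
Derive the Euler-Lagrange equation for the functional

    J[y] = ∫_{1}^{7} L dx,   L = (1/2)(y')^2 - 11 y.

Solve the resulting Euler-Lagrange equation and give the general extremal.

The Lagrangian is L = (1/2)(y')^2 - 11 y.
∂L/∂y = -11.
∂L/∂y' = y'.
The Euler-Lagrange equation d/dx(∂L/∂y') − ∂L/∂y = 0 becomes:
    y'' + 11 = 0
General solution: y(x) = -(11/2) x^2 + A x + B, where A and B are arbitrary constants fixed by the endpoint conditions.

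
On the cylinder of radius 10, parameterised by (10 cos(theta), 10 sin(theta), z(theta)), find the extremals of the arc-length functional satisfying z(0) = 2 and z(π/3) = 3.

Parameterise the cylinder of radius R = 10 as
    r(θ) = (10 cos θ, 10 sin θ, z(θ)).
The arc-length element is
    ds = sqrt(100 + (dz/dθ)^2) dθ,
so the Lagrangian is L = sqrt(100 + z'^2).
L depends on z' only, not on z or θ, so ∂L/∂z = 0 and
    ∂L/∂z' = z' / sqrt(100 + z'^2).
The Euler-Lagrange equation gives
    d/dθ( z' / sqrt(100 + z'^2) ) = 0,
so z' is constant. Integrating once:
    z(θ) = a θ + b,
a helix on the cylinder (a straight line when the cylinder is unrolled). The constants a, b are determined by the endpoint conditions.
With endpoint conditions z(0) = 2 and z(π/3) = 3: from z(0) = b we get b = 2, and a·π/3 + 2 = 3 gives a = 3/π, so
    z(θ) = (3/π) θ + 2.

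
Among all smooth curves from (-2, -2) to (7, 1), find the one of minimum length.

Arc-length functional: J[y] = ∫ sqrt(1 + (y')^2) dx.
Lagrangian L = sqrt(1 + (y')^2) has no explicit y dependence, so ∂L/∂y = 0 and the Euler-Lagrange equation gives
    d/dx( y' / sqrt(1 + (y')^2) ) = 0  ⇒  y' / sqrt(1 + (y')^2) = const.
Hence y' is constant, so y(x) is affine.
Fitting the endpoints (-2, -2) and (7, 1):
    slope m = (1 − (-2)) / (7 − (-2)) = 1/3,
    intercept c = (-2) − m·(-2) = -4/3.
Extremal: y(x) = (1/3) x - 4/3.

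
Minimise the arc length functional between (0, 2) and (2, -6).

Arc-length functional: J[y] = ∫ sqrt(1 + (y')^2) dx.
Lagrangian L = sqrt(1 + (y')^2) has no explicit y dependence, so ∂L/∂y = 0 and the Euler-Lagrange equation gives
    d/dx( y' / sqrt(1 + (y')^2) ) = 0  ⇒  y' / sqrt(1 + (y')^2) = const.
Hence y' is constant, so y(x) is affine.
Fitting the endpoints (0, 2) and (2, -6):
    slope m = ((-6) − 2) / (2 − 0) = -4,
    intercept c = 2 − m·0 = 2.
Extremal: y(x) = -4 x + 2.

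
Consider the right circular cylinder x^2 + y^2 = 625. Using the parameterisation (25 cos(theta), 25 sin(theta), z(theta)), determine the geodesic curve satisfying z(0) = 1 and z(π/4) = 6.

Parameterise the cylinder of radius R = 25 as
    r(θ) = (25 cos θ, 25 sin θ, z(θ)).
The arc-length element is
    ds = sqrt(625 + (dz/dθ)^2) dθ,
so the Lagrangian is L = sqrt(625 + z'^2).
L depends on z' only, not on z or θ, so ∂L/∂z = 0 and
    ∂L/∂z' = z' / sqrt(625 + z'^2).
The Euler-Lagrange equation gives
    d/dθ( z' / sqrt(625 + z'^2) ) = 0,
so z' is constant. Integrating once:
    z(θ) = a θ + b,
a helix on the cylinder (a straight line when the cylinder is unrolled). The constants a, b are determined by the endpoint conditions.
With endpoint conditions z(0) = 1 and z(π/4) = 6: from z(0) = b we get b = 1, and a·π/4 + 1 = 6 gives a = 20/π, so
    z(θ) = (20/π) θ + 1.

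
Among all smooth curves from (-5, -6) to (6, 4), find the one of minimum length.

Arc-length functional: J[y] = ∫ sqrt(1 + (y')^2) dx.
Lagrangian L = sqrt(1 + (y')^2) has no explicit y dependence, so ∂L/∂y = 0 and the Euler-Lagrange equation gives
    d/dx( y' / sqrt(1 + (y')^2) ) = 0  ⇒  y' / sqrt(1 + (y')^2) = const.
Hence y' is constant, so y(x) is affine.
Fitting the endpoints (-5, -6) and (6, 4):
    slope m = (4 − (-6)) / (6 − (-5)) = 10/11,
    intercept c = (-6) − m·(-5) = -16/11.
Extremal: y(x) = (10/11) x - 16/11.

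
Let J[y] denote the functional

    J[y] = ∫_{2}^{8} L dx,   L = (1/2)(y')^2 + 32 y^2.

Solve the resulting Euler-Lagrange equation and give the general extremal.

The Lagrangian is L = (1/2)(y')^2 + 32 y^2.
∂L/∂y = 64y.
∂L/∂y' = y'.
The Euler-Lagrange equation d/dx(∂L/∂y') − ∂L/∂y = 0 becomes:
    y'' - 64 y = 0
General solution: y(x) = A e^(8x) + B e^(-8x), where A and B are arbitrary constants fixed by the endpoint conditions.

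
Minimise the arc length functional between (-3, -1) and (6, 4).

Arc-length functional: J[y] = ∫ sqrt(1 + (y')^2) dx.
Lagrangian L = sqrt(1 + (y')^2) has no explicit y dependence, so ∂L/∂y = 0 and the Euler-Lagrange equation gives
    d/dx( y' / sqrt(1 + (y')^2) ) = 0  ⇒  y' / sqrt(1 + (y')^2) = const.
Hence y' is constant, so y(x) is affine.
Fitting the endpoints (-3, -1) and (6, 4):
    slope m = (4 − (-1)) / (6 − (-3)) = 5/9,
    intercept c = (-1) − m·(-3) = 2/3.
Extremal: y(x) = (5/9) x + 2/3.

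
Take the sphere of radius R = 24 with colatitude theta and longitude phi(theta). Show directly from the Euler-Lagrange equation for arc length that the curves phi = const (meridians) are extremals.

On the sphere of radius R = 24 with spherical coordinates (θ, φ), the induced metric is
    ds^2 = 576(dθ^2 + sin^2(θ) dφ^2).
Using θ as the parameter, the arc-length functional becomes
    J[φ] = ∫ 24 sqrt(1 + sin^2(θ) (dφ/dθ)^2) dθ.
So L = 24 sqrt(1 + sin^2(θ) φ'^2). Compute
    ∂L/∂φ = 0  (L has no explicit φ dependence),
    ∂L/∂φ' = 24 sin^2(θ) φ' / sqrt(1 + sin^2(θ) φ'^2).
For the candidate φ(θ) = c (constant), φ' = 0, so ∂L/∂φ' evaluated along the candidate vanishes, and ∂L/∂φ is identically zero. Hence
    d/dθ(∂L/∂φ') − ∂L/∂φ = 0
is satisfied. Therefore meridians φ = const are extremals of arc length — they are geodesics on the sphere.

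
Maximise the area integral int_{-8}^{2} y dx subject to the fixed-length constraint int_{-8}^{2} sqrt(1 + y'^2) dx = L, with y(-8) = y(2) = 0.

Set up the augmented Lagrangian using a multiplier λ for the length constraint:
    F(y, y') = y − λ sqrt(1 + y'^2).
F has no explicit x dependence, so the Beltrami identity yields a first integral
    F − y' ∂F/∂y' = C.
Compute ∂F/∂y' = −λ y' / sqrt(1 + y'^2). Then
    y − λ sqrt(1 + y'^2) + λ y'^2 / sqrt(1 + y'^2) = C
    ⇒  y − λ / sqrt(1 + y'^2) = C.
Solving for y' and integrating gives
    (x − a)^2 + (y − b)^2 = λ^2,
a circular arc of radius λ. The constants a, b are determined by the endpoint conditions y(-8) = y(2) = 0, and λ is fixed implicitly by the length constraint
    ∫_{-8}^{2} sqrt(1 + y'^2) dx = L.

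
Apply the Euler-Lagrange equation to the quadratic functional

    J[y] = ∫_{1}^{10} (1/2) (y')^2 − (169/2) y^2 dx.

The Lagrangian is L = (1/2) (y')^2 − (169/2) y^2.
Compute ∂L/∂y = -169y, ∂L/∂y' = y'.
The Euler-Lagrange equation d/dx(∂L/∂y') − ∂L/∂y = 0 reduces to
    y'' + 169 y = 0.
Its general solution is
    y(x) = A sin(13x) + B cos(13x),
with A, B fixed by the endpoint conditions.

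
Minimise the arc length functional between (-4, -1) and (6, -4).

Arc-length functional: J[y] = ∫ sqrt(1 + (y')^2) dx.
Lagrangian L = sqrt(1 + (y')^2) has no explicit y dependence, so ∂L/∂y = 0 and the Euler-Lagrange equation gives
    d/dx( y' / sqrt(1 + (y')^2) ) = 0  ⇒  y' / sqrt(1 + (y')^2) = const.
Hence y' is constant, so y(x) is affine.
Fitting the endpoints (-4, -1) and (6, -4):
    slope m = ((-4) − (-1)) / (6 − (-4)) = -3/10,
    intercept c = (-1) − m·(-4) = -11/5.
Extremal: y(x) = (-3/10) x - 11/5.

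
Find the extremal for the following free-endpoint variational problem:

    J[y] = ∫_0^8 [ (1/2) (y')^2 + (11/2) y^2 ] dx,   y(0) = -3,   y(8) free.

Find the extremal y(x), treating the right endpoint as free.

The Lagrangian L = (1/2) (y')^2 + (11/2) y^2 gives
    ∂L/∂y = 11 y,   ∂L/∂y' = y'.
Euler-Lagrange: y'' − 11 y = 0.
With k = sqrt(11), the general solution is
    y(x) = A cosh(sqrt(11) x) + B sinh(sqrt(11) x).
Fixed left endpoint y(0) = -3 ⇒ A = -3.
The right endpoint x = 8 is free, so the natural (transversality) condition is ∂L/∂y' |_{x=8} = 0, i.e. y'(8) = 0.
Compute y'(x) = A k sinh(k x) + B k cosh(k x), so
    y'(8) = A k sinh(k·8) + B k cosh(k·8) = 0
    ⇒ B = −A tanh(k·8) = 3 tanh(sqrt(11)·8).
Therefore the extremal is
    y(x) = −3 cosh(sqrt(11) x) + 3 tanh(sqrt(11)·8) sinh(sqrt(11) x).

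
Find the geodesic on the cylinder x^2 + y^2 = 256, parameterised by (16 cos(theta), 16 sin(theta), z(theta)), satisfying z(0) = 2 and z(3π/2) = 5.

Parameterise the cylinder of radius R = 16 as
    r(θ) = (16 cos θ, 16 sin θ, z(θ)).
The arc-length element is
    ds = sqrt(256 + (dz/dθ)^2) dθ,
so the Lagrangian is L = sqrt(256 + z'^2).
L depends on z' only, not on z or θ, so ∂L/∂z = 0 and
    ∂L/∂z' = z' / sqrt(256 + z'^2).
The Euler-Lagrange equation gives
    d/dθ( z' / sqrt(256 + z'^2) ) = 0,
so z' is constant. Integrating once:
    z(θ) = a θ + b,
a helix on the cylinder (a straight line when the cylinder is unrolled). The constants a, b are determined by the endpoint conditions.
With endpoint conditions z(0) = 2 and z(3π/2) = 5: from z(0) = b we get b = 2, and a·3π/2 + 2 = 5 gives a = 2/π, so
    z(θ) = (2/π) θ + 2.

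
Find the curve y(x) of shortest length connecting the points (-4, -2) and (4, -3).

Arc-length functional: J[y] = ∫ sqrt(1 + (y')^2) dx.
Lagrangian L = sqrt(1 + (y')^2) has no explicit y dependence, so ∂L/∂y = 0 and the Euler-Lagrange equation gives
    d/dx( y' / sqrt(1 + (y')^2) ) = 0  ⇒  y' / sqrt(1 + (y')^2) = const.
Hence y' is constant, so y(x) is affine.
Fitting the endpoints (-4, -2) and (4, -3):
    slope m = ((-3) − (-2)) / (4 − (-4)) = -1/8,
    intercept c = (-2) − m·(-4) = -5/2.
Extremal: y(x) = (-1/8) x - 5/2.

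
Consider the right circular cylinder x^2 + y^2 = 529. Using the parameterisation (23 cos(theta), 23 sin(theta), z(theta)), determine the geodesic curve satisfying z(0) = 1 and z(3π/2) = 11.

Parameterise the cylinder of radius R = 23 as
    r(θ) = (23 cos θ, 23 sin θ, z(θ)).
The arc-length element is
    ds = sqrt(529 + (dz/dθ)^2) dθ,
so the Lagrangian is L = sqrt(529 + z'^2).
L depends on z' only, not on z or θ, so ∂L/∂z = 0 and
    ∂L/∂z' = z' / sqrt(529 + z'^2).
The Euler-Lagrange equation gives
    d/dθ( z' / sqrt(529 + z'^2) ) = 0,
so z' is constant. Integrating once:
    z(θ) = a θ + b,
a helix on the cylinder (a straight line when the cylinder is unrolled). The constants a, b are determined by the endpoint conditions.
With endpoint conditions z(0) = 1 and z(3π/2) = 11: from z(0) = b we get b = 1, and a·3π/2 + 1 = 11 gives a = 20/(3π), so
    z(θ) = (20/(3π)) θ + 1.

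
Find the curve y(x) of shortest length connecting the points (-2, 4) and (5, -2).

Arc-length functional: J[y] = ∫ sqrt(1 + (y')^2) dx.
Lagrangian L = sqrt(1 + (y')^2) has no explicit y dependence, so ∂L/∂y = 0 and the Euler-Lagrange equation gives
    d/dx( y' / sqrt(1 + (y')^2) ) = 0  ⇒  y' / sqrt(1 + (y')^2) = const.
Hence y' is constant, so y(x) is affine.
Fitting the endpoints (-2, 4) and (5, -2):
    slope m = ((-2) − 4) / (5 − (-2)) = -6/7,
    intercept c = 4 − m·(-2) = 16/7.
Extremal: y(x) = (-6/7) x + 16/7.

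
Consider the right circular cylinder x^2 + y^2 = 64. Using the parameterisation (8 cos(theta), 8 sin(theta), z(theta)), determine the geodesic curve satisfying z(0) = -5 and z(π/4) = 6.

Parameterise the cylinder of radius R = 8 as
    r(θ) = (8 cos θ, 8 sin θ, z(θ)).
The arc-length element is
    ds = sqrt(64 + (dz/dθ)^2) dθ,
so the Lagrangian is L = sqrt(64 + z'^2).
L depends on z' only, not on z or θ, so ∂L/∂z = 0 and
    ∂L/∂z' = z' / sqrt(64 + z'^2).
The Euler-Lagrange equation gives
    d/dθ( z' / sqrt(64 + z'^2) ) = 0,
so z' is constant. Integrating once:
    z(θ) = a θ + b,
a helix on the cylinder (a straight line when the cylinder is unrolled). The constants a, b are determined by the endpoint conditions.
With endpoint conditions z(0) = -5 and z(π/4) = 6: from z(0) = b we get b = -5, and a·π/4 + -5 = 6 gives a = 44/π, so
    z(θ) = (44/π) θ − 5.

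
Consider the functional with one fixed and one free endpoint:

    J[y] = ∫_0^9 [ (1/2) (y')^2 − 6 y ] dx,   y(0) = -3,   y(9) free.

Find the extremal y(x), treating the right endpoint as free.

The Lagrangian L = (1/2) (y')^2 − 6 y gives
    ∂L/∂y = −6,   ∂L/∂y' = y'.
Euler-Lagrange: d/dx(y') − (−6) = 0, i.e. y'' + 6 = 0, so
    y(x) = −(6/2) x^2 + C1 x + C2.
Fixed left endpoint y(0) = -3 ⇒ C2 = -3.
The right endpoint x = 9 is free, so the natural (transversality) condition is ∂L/∂y' |_{x=9} = 0, i.e. y'(9) = 0.
Compute y'(x) = −6 x + C1, so y'(9) = −54 + C1 = 0 ⇒ C1 = 54.
Therefore the extremal is
    y(x) = −3 x^2 + 54 x − 3.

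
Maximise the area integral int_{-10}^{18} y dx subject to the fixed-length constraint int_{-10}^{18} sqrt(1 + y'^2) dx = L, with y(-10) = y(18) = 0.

Set up the augmented Lagrangian using a multiplier λ for the length constraint:
    F(y, y') = y − λ sqrt(1 + y'^2).
F has no explicit x dependence, so the Beltrami identity yields a first integral
    F − y' ∂F/∂y' = C.
Compute ∂F/∂y' = −λ y' / sqrt(1 + y'^2). Then
    y − λ sqrt(1 + y'^2) + λ y'^2 / sqrt(1 + y'^2) = C
    ⇒  y − λ / sqrt(1 + y'^2) = C.
Solving for y' and integrating gives
    (x − a)^2 + (y − b)^2 = λ^2,
a circular arc of radius λ. The constants a, b are determined by the endpoint conditions y(-10) = y(18) = 0, and λ is fixed implicitly by the length constraint
    ∫_{-10}^{18} sqrt(1 + y'^2) dx = L.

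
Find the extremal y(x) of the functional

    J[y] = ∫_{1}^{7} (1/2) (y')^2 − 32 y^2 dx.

The Lagrangian is L = (1/2) (y')^2 − 32 y^2.
Compute ∂L/∂y = -64y, ∂L/∂y' = y'.
The Euler-Lagrange equation d/dx(∂L/∂y') − ∂L/∂y = 0 reduces to
    y'' + 64 y = 0.
Its general solution is
    y(x) = A sin(8x) + B cos(8x),
with A, B fixed by the endpoint conditions.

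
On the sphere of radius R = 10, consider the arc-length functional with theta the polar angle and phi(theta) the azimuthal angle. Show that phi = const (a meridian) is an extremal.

On the sphere of radius R = 10 with spherical coordinates (θ, φ), the induced metric is
    ds^2 = 100(dθ^2 + sin^2(θ) dφ^2).
Using θ as the parameter, the arc-length functional becomes
    J[φ] = ∫ 10 sqrt(1 + sin^2(θ) (dφ/dθ)^2) dθ.
So L = 10 sqrt(1 + sin^2(θ) φ'^2). Compute
    ∂L/∂φ = 0  (L has no explicit φ dependence),
    ∂L/∂φ' = 10 sin^2(θ) φ' / sqrt(1 + sin^2(θ) φ'^2).
For the candidate φ(θ) = c (constant), φ' = 0, so ∂L/∂φ' evaluated along the candidate vanishes, and ∂L/∂φ is identically zero. Hence
    d/dθ(∂L/∂φ') − ∂L/∂φ = 0
is satisfied. Therefore meridians φ = const are extremals of arc length — they are geodesics on the sphere.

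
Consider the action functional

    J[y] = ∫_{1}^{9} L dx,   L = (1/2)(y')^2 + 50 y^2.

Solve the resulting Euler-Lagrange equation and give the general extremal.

The Lagrangian is L = (1/2)(y')^2 + 50 y^2.
∂L/∂y = 100y.
∂L/∂y' = y'.
The Euler-Lagrange equation d/dx(∂L/∂y') − ∂L/∂y = 0 becomes:
    y'' - 100 y = 0
General solution: y(x) = A e^(10x) + B e^(-10x), where A and B are arbitrary constants fixed by the endpoint conditions.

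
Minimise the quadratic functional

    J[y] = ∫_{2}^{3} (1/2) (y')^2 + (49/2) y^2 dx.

The Lagrangian is L = (1/2) (y')^2 + (49/2) y^2.
Compute ∂L/∂y = 49y, ∂L/∂y' = y'.
The Euler-Lagrange equation d/dx(∂L/∂y') − ∂L/∂y = 0 reduces to
    y'' − 49 y = 0.
Its general solution is
    y(x) = A e^(7x) + B e^(−7x),
with A, B fixed by the endpoint conditions.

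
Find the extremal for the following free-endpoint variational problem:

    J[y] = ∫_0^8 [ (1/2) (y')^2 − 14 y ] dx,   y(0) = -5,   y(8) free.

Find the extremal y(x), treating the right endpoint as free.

The Lagrangian L = (1/2) (y')^2 − 14 y gives
    ∂L/∂y = −14,   ∂L/∂y' = y'.
Euler-Lagrange: d/dx(y') − (−14) = 0, i.e. y'' + 14 = 0, so
    y(x) = −(14/2) x^2 + C1 x + C2.
Fixed left endpoint y(0) = -5 ⇒ C2 = -5.
The right endpoint x = 8 is free, so the natural (transversality) condition is ∂L/∂y' |_{x=8} = 0, i.e. y'(8) = 0.
Compute y'(x) = −14 x + C1, so y'(8) = −112 + C1 = 0 ⇒ C1 = 112.
Therefore the extremal is
    y(x) = −7 x^2 + 112 x − 5.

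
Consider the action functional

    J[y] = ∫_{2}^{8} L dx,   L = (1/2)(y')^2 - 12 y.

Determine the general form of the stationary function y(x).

The Lagrangian is L = (1/2)(y')^2 - 12 y.
∂L/∂y = -12.
∂L/∂y' = y'.
The Euler-Lagrange equation d/dx(∂L/∂y') − ∂L/∂y = 0 becomes:
    y'' + 12 = 0
General solution: y(x) = -6 x^2 + A x + B, where A and B are arbitrary constants fixed by the endpoint conditions.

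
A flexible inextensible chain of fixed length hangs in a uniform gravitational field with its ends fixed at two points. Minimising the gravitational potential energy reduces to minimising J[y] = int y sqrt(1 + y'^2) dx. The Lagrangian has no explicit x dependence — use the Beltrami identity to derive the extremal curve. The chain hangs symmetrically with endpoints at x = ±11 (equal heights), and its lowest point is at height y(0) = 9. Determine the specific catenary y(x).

The Lagrangian L(y, y') = y sqrt(1 + y'^2) has no explicit x dependence, so the Beltrami identity applies:
    L − y' ∂L/∂y' = C.
Compute ∂L/∂y' = y · y' / sqrt(1 + y'^2). Then
    L − y' ∂L/∂y'
    = y sqrt(1 + y'^2) − y · y'^2 / sqrt(1 + y'^2)
    = y (1 + y'^2 − y'^2) / sqrt(1 + y'^2)
    = y / sqrt(1 + y'^2) = C.
Squaring gives y^2 = C^2 (1 + y'^2), i.e.
    y'^2 = y^2 / C^2 − 1.
Separating variables,
    dy / sqrt(y^2 − C^2) = dx / C,
and integrating gives arccosh(y / C) = (x − a)/C, so
    y(x) = C cosh((x − a)/C),
the catenary. The constants C and a are fixed by the two endpoint conditions (and, for the hanging-chain problem, the length constraint selects C).
Now fit the given data. The endpoints x = ±11 are symmetric at equal height, so the catenary is even about its minimum: a = 0 and y(x) = C cosh(x/C). The lowest point is y(0) = C cosh(0) = C, and we are told y(0) = 9, so C = 9. Therefore
    y(x) = 9 cosh(x/9),
and at the endpoints
    y(±11) = 9 cosh(11/9).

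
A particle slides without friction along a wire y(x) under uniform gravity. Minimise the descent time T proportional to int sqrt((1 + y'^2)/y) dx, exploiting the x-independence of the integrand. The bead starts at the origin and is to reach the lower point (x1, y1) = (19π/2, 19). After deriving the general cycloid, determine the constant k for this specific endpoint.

The Lagrangian L = sqrt((1 + y'^2) / y) has no explicit x dependence, so the Beltrami identity applies:
    L − y' ∂L/∂y' = C.
Compute ∂L/∂y' = y' / sqrt(y (1 + y'^2)).
Substitute:
    sqrt((1 + y'^2)/y) − y'·y' / sqrt(y (1 + y'^2))
    = (1 + y'^2) / sqrt(y (1 + y'^2)) − y'^2 / sqrt(y (1 + y'^2))
    = 1 / sqrt(y (1 + y'^2)) = C.
Squaring and rearranging gives the first integral
    y (1 + y'^2) = 1/C^2 =: k   (constant).
Solving this first-order ODE by the substitution
    y = (k/2)(1 − cos θ)
yields the cycloid parameterisation
    x(θ) = (k/2)(θ − sin θ),   y(θ) = (k/2)(1 − cos θ).
The constant k is fixed by the endpoint condition.
Now fit the given lower endpoint (x1, y1) = (19π/2, 19). At the bottom of the first arch (θ = π), the parametric equations give
    y(π) = (k/2)(1 − cos π) = k,
    x(π) = (k/2)(π − sin π) = kπ/2.
Matching y(π) = 19 gives k = 19, consistent with x(π) = 19π/2. Therefore the specific cycloid is
    x(θ) = (19/2)(θ − sin θ),   y(θ) = (19/2)(1 − cos θ).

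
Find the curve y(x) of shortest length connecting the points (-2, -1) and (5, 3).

Arc-length functional: J[y] = ∫ sqrt(1 + (y')^2) dx.
Lagrangian L = sqrt(1 + (y')^2) has no explicit y dependence, so ∂L/∂y = 0 and the Euler-Lagrange equation gives
    d/dx( y' / sqrt(1 + (y')^2) ) = 0  ⇒  y' / sqrt(1 + (y')^2) = const.
Hence y' is constant, so y(x) is affine.
Fitting the endpoints (-2, -1) and (5, 3):
    slope m = (3 − (-1)) / (5 − (-2)) = 4/7,
    intercept c = (-1) − m·(-2) = 1/7.
Extremal: y(x) = (4/7) x + 1/7.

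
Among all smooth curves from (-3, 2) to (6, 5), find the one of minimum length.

Arc-length functional: J[y] = ∫ sqrt(1 + (y')^2) dx.
Lagrangian L = sqrt(1 + (y')^2) has no explicit y dependence, so ∂L/∂y = 0 and the Euler-Lagrange equation gives
    d/dx( y' / sqrt(1 + (y')^2) ) = 0  ⇒  y' / sqrt(1 + (y')^2) = const.
Hence y' is constant, so y(x) is affine.
Fitting the endpoints (-3, 2) and (6, 5):
    slope m = (5 − 2) / (6 − (-3)) = 1/3,
    intercept c = 2 − m·(-3) = 3.
Extremal: y(x) = (1/3) x + 3.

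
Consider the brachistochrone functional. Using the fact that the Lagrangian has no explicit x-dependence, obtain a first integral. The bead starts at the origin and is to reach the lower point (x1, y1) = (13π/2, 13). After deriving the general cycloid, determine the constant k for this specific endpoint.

The Lagrangian L = sqrt((1 + y'^2) / y) has no explicit x dependence, so the Beltrami identity applies:
    L − y' ∂L/∂y' = C.
Compute ∂L/∂y' = y' / sqrt(y (1 + y'^2)).
Substitute:
    sqrt((1 + y'^2)/y) − y'·y' / sqrt(y (1 + y'^2))
    = (1 + y'^2) / sqrt(y (1 + y'^2)) − y'^2 / sqrt(y (1 + y'^2))
    = 1 / sqrt(y (1 + y'^2)) = C.
Squaring and rearranging gives the first integral
    y (1 + y'^2) = 1/C^2 =: k   (constant).
Solving this first-order ODE by the substitution
    y = (k/2)(1 − cos θ)
yields the cycloid parameterisation
    x(θ) = (k/2)(θ − sin θ),   y(θ) = (k/2)(1 − cos θ).
The constant k is fixed by the endpoint condition.
Now fit the given lower endpoint (x1, y1) = (13π/2, 13). At the bottom of the first arch (θ = π), the parametric equations give
    y(π) = (k/2)(1 − cos π) = k,
    x(π) = (k/2)(π − sin π) = kπ/2.
Matching y(π) = 13 gives k = 13, consistent with x(π) = 13π/2. Therefore the specific cycloid is
    x(θ) = (13/2)(θ − sin θ),   y(θ) = (13/2)(1 − cos θ).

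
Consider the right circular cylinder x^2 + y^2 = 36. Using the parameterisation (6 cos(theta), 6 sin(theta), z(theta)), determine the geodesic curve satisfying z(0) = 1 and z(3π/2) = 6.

Parameterise the cylinder of radius R = 6 as
    r(θ) = (6 cos θ, 6 sin θ, z(θ)).
The arc-length element is
    ds = sqrt(36 + (dz/dθ)^2) dθ,
so the Lagrangian is L = sqrt(36 + z'^2).
L depends on z' only, not on z or θ, so ∂L/∂z = 0 and
    ∂L/∂z' = z' / sqrt(36 + z'^2).
The Euler-Lagrange equation gives
    d/dθ( z' / sqrt(36 + z'^2) ) = 0,
so z' is constant. Integrating once:
    z(θ) = a θ + b,
a helix on the cylinder (a straight line when the cylinder is unrolled). The constants a, b are determined by the endpoint conditions.
With endpoint conditions z(0) = 1 and z(3π/2) = 6: from z(0) = b we get b = 1, and a·3π/2 + 1 = 6 gives a = 10/(3π), so
    z(θ) = (10/(3π)) θ + 1.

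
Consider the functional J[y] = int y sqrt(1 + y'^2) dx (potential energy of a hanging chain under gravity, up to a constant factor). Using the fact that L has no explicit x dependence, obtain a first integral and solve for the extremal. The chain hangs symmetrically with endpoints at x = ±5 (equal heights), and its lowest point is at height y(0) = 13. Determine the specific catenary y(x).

The Lagrangian L(y, y') = y sqrt(1 + y'^2) has no explicit x dependence, so the Beltrami identity applies:
    L − y' ∂L/∂y' = C.
Compute ∂L/∂y' = y · y' / sqrt(1 + y'^2). Then
    L − y' ∂L/∂y'
    = y sqrt(1 + y'^2) − y · y'^2 / sqrt(1 + y'^2)
    = y (1 + y'^2 − y'^2) / sqrt(1 + y'^2)
    = y / sqrt(1 + y'^2) = C.
Squaring gives y^2 = C^2 (1 + y'^2), i.e.
    y'^2 = y^2 / C^2 − 1.
Separating variables,
    dy / sqrt(y^2 − C^2) = dx / C,
and integrating gives arccosh(y / C) = (x − a)/C, so
    y(x) = C cosh((x − a)/C),
the catenary. The constants C and a are fixed by the two endpoint conditions (and, for the hanging-chain problem, the length constraint selects C).
Now fit the given data. The endpoints x = ±5 are symmetric at equal height, so the catenary is even about its minimum: a = 0 and y(x) = C cosh(x/C). The lowest point is y(0) = C cosh(0) = C, and we are told y(0) = 13, so C = 13. Therefore
    y(x) = 13 cosh(x/13),
and at the endpoints
    y(±5) = 13 cosh(5/13).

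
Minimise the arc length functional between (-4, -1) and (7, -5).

Arc-length functional: J[y] = ∫ sqrt(1 + (y')^2) dx.
Lagrangian L = sqrt(1 + (y')^2) has no explicit y dependence, so ∂L/∂y = 0 and the Euler-Lagrange equation gives
    d/dx( y' / sqrt(1 + (y')^2) ) = 0  ⇒  y' / sqrt(1 + (y')^2) = const.
Hence y' is constant, so y(x) is affine.
Fitting the endpoints (-4, -1) and (7, -5):
    slope m = ((-5) − (-1)) / (7 − (-4)) = -4/11,
    intercept c = (-1) − m·(-4) = -27/11.
Extremal: y(x) = (-4/11) x - 27/11.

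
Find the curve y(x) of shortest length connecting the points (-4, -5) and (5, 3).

Arc-length functional: J[y] = ∫ sqrt(1 + (y')^2) dx.
Lagrangian L = sqrt(1 + (y')^2) has no explicit y dependence, so ∂L/∂y = 0 and the Euler-Lagrange equation gives
    d/dx( y' / sqrt(1 + (y')^2) ) = 0  ⇒  y' / sqrt(1 + (y')^2) = const.
Hence y' is constant, so y(x) is affine.
Fitting the endpoints (-4, -5) and (5, 3):
    slope m = (3 − (-5)) / (5 − (-4)) = 8/9,
    intercept c = (-5) − m·(-4) = -13/9.
Extremal: y(x) = (8/9) x - 13/9.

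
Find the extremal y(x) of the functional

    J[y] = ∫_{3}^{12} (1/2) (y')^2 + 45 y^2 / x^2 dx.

The Lagrangian is L = (1/2) (y')^2 + 45 y^2 / x^2.
Compute ∂L/∂y = 90y/x^2, ∂L/∂y' = y'.
The Euler-Lagrange equation d/dx(∂L/∂y') − ∂L/∂y = 0 reduces to
    y'' − 90/x^2 · y = 0  (x > 0).
Its general solution is
    y(x) = A x^10 + B x^(-9),
with A, B fixed by the endpoint conditions.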